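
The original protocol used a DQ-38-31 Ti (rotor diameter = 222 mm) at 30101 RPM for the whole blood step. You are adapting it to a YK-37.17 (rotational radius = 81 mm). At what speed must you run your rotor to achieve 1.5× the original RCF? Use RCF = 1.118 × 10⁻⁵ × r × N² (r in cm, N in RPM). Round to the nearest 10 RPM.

43160 RPM

Original rotor: r = 222 mm / 2 = 111 mm = 11.1 cm
RCF_original = 1.118 × 10⁻⁵ × 11.1 × (30101)² = 1.118 × 10⁻⁵ × 11.1 × 906,070,201 ≈ 112,441.5 × g
Target RCF = 1.5 × 112,441.5 ≈ 168,662.2 × g
Your rotor: r = 81 mm = 8.1 cm
168,662.2 = 1.118 × 10⁻⁵ × 8.1 × N²
N² = 168,662.2 / (9.0558 × 10⁻⁵) = 1,862,477,087
N ≈ √1,862,477,087 ≈ 43,156.4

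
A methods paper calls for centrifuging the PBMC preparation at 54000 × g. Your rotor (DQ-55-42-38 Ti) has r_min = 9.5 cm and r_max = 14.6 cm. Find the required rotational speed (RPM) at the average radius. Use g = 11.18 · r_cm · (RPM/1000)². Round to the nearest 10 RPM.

r_avg = (9.5 + 14.6) / 2 = 12.05 cm
54,000 = 11.18 × 12.05 × (N/1000)²
(N/1000)² = 54,000 / 134.719 = 400.8343
N = 1000 × √400.8343 ≈ 20,020.8

20020 RPM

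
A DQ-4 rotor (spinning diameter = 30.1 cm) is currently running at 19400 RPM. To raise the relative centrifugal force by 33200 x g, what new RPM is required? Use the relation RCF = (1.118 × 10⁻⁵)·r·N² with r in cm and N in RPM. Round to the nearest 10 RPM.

23950 RPM

r = 30.1 / 2 = 15.05 cm
Current RCF = 1.118 × 10⁻⁵ × 15.05 × (19400)² = 1.118 × 10⁻⁵ × 15.05 × 376,360,000 ≈ 63,326 × g
Target RCF = 63,326 + 33,200 = 96,526 × g
N² = 96,526 / (16.8259 × 10⁻⁵) = 573,675,108
N ≈ √573,675,108 ≈ 23,951.5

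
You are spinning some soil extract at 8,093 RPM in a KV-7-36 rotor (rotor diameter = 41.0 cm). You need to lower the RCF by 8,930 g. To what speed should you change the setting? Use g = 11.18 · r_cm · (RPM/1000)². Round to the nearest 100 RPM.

5200 RPM

r = 41.0 / 2 = 20.5 cm
Current RCF = 11.18 × 20.5 × (8.093)² = 11.18 × 20.5 × 65.496649 ≈ 15,011.2 × g
Target RCF = 15,011.2 − 8,930 = 6,081.2 × g
(N/1000)² = 6,081.2 / 229.19 = 26.53344
N = 1000 × √26.53344 ≈ 5,151.1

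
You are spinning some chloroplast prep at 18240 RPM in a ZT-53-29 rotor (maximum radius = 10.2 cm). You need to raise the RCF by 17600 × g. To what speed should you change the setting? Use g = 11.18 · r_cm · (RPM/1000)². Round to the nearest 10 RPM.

22070 RPM

Current RCF = 11.18 × 10.2 × (18.24)² = 11.18 × 10.2 × 332.6976 ≈ 37,939.5 × g
Target RCF = 37,939.5 + 17,600 = 55,539.5 × g
(N/1000)² = 55,539.5 / 114.036 = 487.0348
N = 1000 × √487.0348 ≈ 22,068.9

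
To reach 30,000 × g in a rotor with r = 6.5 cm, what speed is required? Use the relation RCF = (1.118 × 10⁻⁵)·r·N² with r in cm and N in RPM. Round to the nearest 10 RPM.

20320 RPM

30,000 = 1.118 × 10⁻⁵ × 6.5 × N²
N² = 30,000 / (7.267 × 10⁻⁵) = 412,825,100
N ≈ √412,825,100 ≈ 20,318.1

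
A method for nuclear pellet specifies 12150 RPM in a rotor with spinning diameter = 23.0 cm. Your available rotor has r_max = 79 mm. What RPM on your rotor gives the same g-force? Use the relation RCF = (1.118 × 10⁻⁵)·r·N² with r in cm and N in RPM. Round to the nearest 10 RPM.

≈ 14660 RPM

Original rotor: r = 23.0 / 2 = 11.5 cm
RCF_original = 1.118 × 10⁻⁵ × 11.5 × (12150)² = 1.118 × 10⁻⁵ × 11.5 × 147,622,500 ≈ 18,979.8 × g
Your rotor: r = 79 mm = 7.9 cm
18,979.8 = 1.118 × 10⁻⁵ × 7.9 × N²
N² = 18,979.8 / (8.8322 × 10⁻⁵) = 214,893,232
N ≈ √214,893,232 ≈ 14,659.2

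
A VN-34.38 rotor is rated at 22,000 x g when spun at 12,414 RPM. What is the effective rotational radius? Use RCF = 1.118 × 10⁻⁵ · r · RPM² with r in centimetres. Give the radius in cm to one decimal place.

≈ 12.8 cm

22000 = 1.118 × 10⁻⁵ × r × (12414)²
r = 22000 / (1.118 × 10⁻⁵ × 154,107,396) = 22000 / 1722.921 ≈ 12.769 cm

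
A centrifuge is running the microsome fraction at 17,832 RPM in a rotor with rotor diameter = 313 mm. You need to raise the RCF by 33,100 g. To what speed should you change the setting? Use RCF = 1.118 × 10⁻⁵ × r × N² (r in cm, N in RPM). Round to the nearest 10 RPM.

r = 313 mm / 2 = 156.5 mm = 15.65 cm
Current RCF = 1.118 × 10⁻⁵ × 15.65 × (17832)² = 1.118 × 10⁻⁵ × 15.65 × 317,980,224 ≈ 55,636 × g
Target RCF = 55,636 + 33,100 = 88,736 × g
N² = 88,736 / (17.4967 × 10⁻⁵) = 507,158,493
N ≈ √507,158,493 ≈ 22,520.2

N₂ ≈ 22520 RPM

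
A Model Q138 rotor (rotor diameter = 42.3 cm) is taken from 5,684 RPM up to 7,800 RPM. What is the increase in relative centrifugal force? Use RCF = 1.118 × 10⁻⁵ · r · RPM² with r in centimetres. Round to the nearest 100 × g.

≈ 6700 ×g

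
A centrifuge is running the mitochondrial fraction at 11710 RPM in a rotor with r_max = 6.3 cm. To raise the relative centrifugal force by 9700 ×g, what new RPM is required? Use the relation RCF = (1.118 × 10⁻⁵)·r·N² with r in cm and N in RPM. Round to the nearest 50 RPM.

Current RCF = 1.118 × 10⁻⁵ × 6.3 × (11710)² = 1.118 × 10⁻⁵ × 6.3 × 137,124,100 ≈ 9,658.2 × g
Target RCF = 9,658.2 + 9,700 = 19,358.2 × g
N² = 19,358.2 / (7.0434 × 10⁻⁵) = 274,841,696
N ≈ √274,841,696 ≈ 16,578.4

N₂ ≈ 16600 RPM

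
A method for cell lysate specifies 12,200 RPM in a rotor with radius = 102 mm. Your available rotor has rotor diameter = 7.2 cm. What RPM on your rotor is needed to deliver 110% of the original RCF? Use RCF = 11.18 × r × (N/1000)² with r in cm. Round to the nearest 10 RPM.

21540 RPM

Original rotor: r = 102 mm = 10.2 cm
RCF_original = 11.18 × 10.2 × (12.2)² = 11.18 × 10.2 × 148.84 ≈ 16,973.1 × g
Target RCF = 1.1 × 16,973.1 ≈ 18,670.4 × g
Your rotor: r = 7.2 / 2 = 3.6 cm
18,670.4 = 11.18 × 3.6 × (N/1000)²
(N/1000)² = 18,670.4 / 40.248 = 463.8839
N = 1000 × √463.8839 ≈ 21,538.0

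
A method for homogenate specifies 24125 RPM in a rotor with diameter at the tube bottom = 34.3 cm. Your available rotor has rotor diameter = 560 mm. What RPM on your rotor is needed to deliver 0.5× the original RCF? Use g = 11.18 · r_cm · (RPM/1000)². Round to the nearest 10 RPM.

13350 RPM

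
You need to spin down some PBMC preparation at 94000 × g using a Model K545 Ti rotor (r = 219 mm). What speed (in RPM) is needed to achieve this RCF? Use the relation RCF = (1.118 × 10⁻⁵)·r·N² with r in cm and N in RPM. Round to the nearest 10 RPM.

N ≈ 19590 RPM

r = 219 mm = 21.9 cm
94,000 = 1.118 × 10⁻⁵ × 21.9 × N²
N² = 94,000 / (24.4842 × 10⁻⁵) = 383,921,059
N ≈ √383,921,059 ≈ 19,593.9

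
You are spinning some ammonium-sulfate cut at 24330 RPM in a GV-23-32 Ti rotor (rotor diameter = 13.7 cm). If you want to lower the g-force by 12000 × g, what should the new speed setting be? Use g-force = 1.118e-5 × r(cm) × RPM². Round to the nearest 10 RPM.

r = 13.7 / 2 = 6.85 cm
Current RCF = 1.118 × 10⁻⁵ × 6.85 × (24330)² = 1.118 × 10⁻⁵ × 6.85 × 591,948,900 ≈ 45,333.2 × g
Target RCF = 45,333.2 − 12,000 = 33,333.2 × g
N² = 33,333.2 / (7.6583 × 10⁻⁵) = 435,255,866
N ≈ √435,255,866 ≈ 20,862.8

20860 RPM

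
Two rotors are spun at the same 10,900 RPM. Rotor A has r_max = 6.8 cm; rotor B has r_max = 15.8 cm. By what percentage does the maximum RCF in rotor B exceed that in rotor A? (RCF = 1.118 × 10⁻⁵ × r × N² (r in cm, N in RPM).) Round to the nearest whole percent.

132%

At equal RPM, RCF scales linearly with r: ratio = 15.8 / 6.8 = 2.3235.
So rotor B delivers 132.4% more g-force.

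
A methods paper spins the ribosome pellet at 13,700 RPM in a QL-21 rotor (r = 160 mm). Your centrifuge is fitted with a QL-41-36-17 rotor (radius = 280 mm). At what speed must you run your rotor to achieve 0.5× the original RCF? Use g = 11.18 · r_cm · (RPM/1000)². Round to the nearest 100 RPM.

Original rotor: r = 160 mm = 16.0 cm
RCF_original = 11.18 × 16 × (13.7)² = 11.18 × 16 × 187.69 ≈ 33,574 × g
Target RCF = 0.5 × 33,574 ≈ 16,787 × g
Your rotor: r = 280 mm = 28.0 cm
16,787 = 11.18 × 28 × (N/1000)²
(N/1000)² = 16,787 / 313.04 = 53.62573
N = 1000 × √53.62573 ≈ 7,323.0

7300 RPM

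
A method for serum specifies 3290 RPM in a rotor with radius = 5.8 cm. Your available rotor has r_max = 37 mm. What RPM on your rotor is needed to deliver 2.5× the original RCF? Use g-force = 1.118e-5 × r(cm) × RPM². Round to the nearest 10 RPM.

RCF_original = 1.118 × 10⁻⁵ × 5.8 × (3290)² = 1.118 × 10⁻⁵ × 5.8 × 10,824,100 ≈ 701.9 × g
Target RCF = 2.5 × 701.9 ≈ 1,754.8 × g
Your rotor: r = 37 mm = 3.7 cm
1,754.8 = 1.118 × 10⁻⁵ × 3.7 × N²
N² = 1,754.8 / (4.1366 × 10⁻⁵) = 42,421,312
N ≈ √42,421,312 ≈ 6,513.2

≈ 6510 RPM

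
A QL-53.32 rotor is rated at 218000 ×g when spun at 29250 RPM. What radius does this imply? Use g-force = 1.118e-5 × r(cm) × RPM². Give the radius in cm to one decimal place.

22.8 cm

RCF = 1.118 × 10⁻⁵ × r × N²
218000 = 1.118 × 10⁻⁵ × r × (29250)²
r = 218000 / (1.118 × 10⁻⁵ × 855,562,500) = 218000 / 9565.189 ≈ 22.791 cm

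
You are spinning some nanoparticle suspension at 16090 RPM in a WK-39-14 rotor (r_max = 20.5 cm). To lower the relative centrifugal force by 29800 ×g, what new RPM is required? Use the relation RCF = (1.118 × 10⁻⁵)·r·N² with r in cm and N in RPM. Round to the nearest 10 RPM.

Current RCF = 1.118 × 10⁻⁵ × 20.5 × (16090)² = 1.118 × 10⁻⁵ × 20.5 × 258,888,100 ≈ 59,334.6 × g
Target RCF = 59,334.6 − 29,800 = 29,534.6 × g
N² = 29,534.6 / (22.919 × 10⁻⁵) = 128,865,134
N ≈ √128,865,134 ≈ 11,351.9

11350 RPM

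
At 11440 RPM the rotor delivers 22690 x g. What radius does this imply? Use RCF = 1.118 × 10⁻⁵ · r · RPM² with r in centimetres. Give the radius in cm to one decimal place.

15.5 cm

RCF = 1.118 × 10⁻⁵ × r × N²
22690 = 1.118 × 10⁻⁵ × r × (11440)²
r = 22690 / (1.118 × 10⁻⁵ × 130,873,600) = 22690 / 1463.167 ≈ 15.507 cm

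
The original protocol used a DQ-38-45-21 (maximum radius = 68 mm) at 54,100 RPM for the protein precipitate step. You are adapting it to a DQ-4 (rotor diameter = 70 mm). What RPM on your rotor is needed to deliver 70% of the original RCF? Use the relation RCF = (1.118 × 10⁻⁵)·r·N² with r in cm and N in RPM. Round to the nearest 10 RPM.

≈ 63090 RPM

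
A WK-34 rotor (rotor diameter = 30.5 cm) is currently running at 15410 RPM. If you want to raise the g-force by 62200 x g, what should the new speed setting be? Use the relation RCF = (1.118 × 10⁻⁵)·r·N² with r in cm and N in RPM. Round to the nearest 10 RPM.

N₂ ≈ 24540 RPM

r = 30.5 / 2 = 15.25 cm
Current RCF = 1.118 × 10⁻⁵ × 15.25 × (15410)² = 1.118 × 10⁻⁵ × 15.25 × 237,468,100 ≈ 40,487.1 × g
Target RCF = 40,487.1 + 62,200 = 102,687.1 × g
N² = 102,687.1 / (17.0495 × 10⁻⁵) = 602,288,044
N ≈ √602,288,044 ≈ 24,541.6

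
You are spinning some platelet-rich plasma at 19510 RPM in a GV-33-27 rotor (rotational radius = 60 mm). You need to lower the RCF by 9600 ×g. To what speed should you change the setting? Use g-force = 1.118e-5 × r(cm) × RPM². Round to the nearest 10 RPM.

≈ 15410 RPM

r = 60 mm = 6.0 cm
Current RCF = 1.118 × 10⁻⁵ × 6 × (19510)² = 1.118 × 10⁻⁵ × 6 × 380,640,100 ≈ 25,533.3 × g
Target RCF = 25,533.3 − 9,600 = 15,933.3 × g
N² = 15,933.3 / (6.708 × 10⁻⁵) = 237,526,834
N ≈ √237,526,834 ≈ 15,411.9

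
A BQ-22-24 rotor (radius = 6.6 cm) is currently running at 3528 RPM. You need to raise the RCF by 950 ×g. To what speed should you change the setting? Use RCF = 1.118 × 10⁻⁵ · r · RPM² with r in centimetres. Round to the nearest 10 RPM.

≈ 5030 RPM

Current RCF = 1.118 × 10⁻⁵ × 6.6 × (3528)² = 1.118 × 10⁻⁵ × 6.6 × 12,446,784 ≈ 918.4 × g
Target RCF = 918.4 + 950 = 1,868.4 × g
N² = 1,868.4 / (7.3788 × 10⁻⁵) = 25,321,190
N ≈ √25,321,190 ≈ 5,032.0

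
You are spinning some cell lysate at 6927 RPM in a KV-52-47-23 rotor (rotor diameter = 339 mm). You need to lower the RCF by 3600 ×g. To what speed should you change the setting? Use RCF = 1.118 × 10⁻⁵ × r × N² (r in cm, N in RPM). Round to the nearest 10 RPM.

5380 RPM

r = 339 mm / 2 = 169.5 mm = 16.95 cm
Current RCF = 1.118 × 10⁻⁵ × 16.95 × (6927)² = 1.118 × 10⁻⁵ × 16.95 × 47,983,329 ≈ 9,092.9 × g
Target RCF = 9,092.9 − 3,600 = 5,492.9 × g
N² = 5,492.9 / (18.9501 × 10⁻⁵) = 28,986,127
N ≈ √28,986,127 ≈ 5,383.9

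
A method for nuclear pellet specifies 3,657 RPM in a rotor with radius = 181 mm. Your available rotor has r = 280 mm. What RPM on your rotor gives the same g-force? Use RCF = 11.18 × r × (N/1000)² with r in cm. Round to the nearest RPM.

Original rotor: r = 181 mm = 18.1 cm
RCF_original = 11.18 × 18.1 × (3.657)² = 11.18 × 18.1 × 13.373649 ≈ 2,706.3 × g
Your rotor: r = 280 mm = 28.0 cm
2,706.3 = 11.18 × 28 × (N/1000)²
(N/1000)² = 2,706.3 / 313.04 = 8.645221
N = 1000 × √8.645221 ≈ 2,940.3

2940 RPM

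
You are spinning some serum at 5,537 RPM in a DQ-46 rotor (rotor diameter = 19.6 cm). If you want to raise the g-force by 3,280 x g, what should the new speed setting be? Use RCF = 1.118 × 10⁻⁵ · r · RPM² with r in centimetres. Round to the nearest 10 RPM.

≈ 7780 RPM

r = 19.6 / 2 = 9.8 cm
Current RCF = 1.118 × 10⁻⁵ × 9.8 × (5537)² = 1.118 × 10⁻⁵ × 9.8 × 30,658,369 ≈ 3,359.1 × g
Target RCF = 3,359.1 + 3,280 = 6,639.1 × g
N² = 6,639.1 / (10.9564 × 10⁻⁵) = 60,595,634
N ≈ √60,595,634 ≈ 7,784.3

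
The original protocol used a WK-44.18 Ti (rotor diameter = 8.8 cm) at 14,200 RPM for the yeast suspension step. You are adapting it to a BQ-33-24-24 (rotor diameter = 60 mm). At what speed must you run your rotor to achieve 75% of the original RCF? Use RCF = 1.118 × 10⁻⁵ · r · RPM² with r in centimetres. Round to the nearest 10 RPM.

≈ 14890 RPM

Original rotor: r = 8.8 / 2 = 4.4 cm
RCF_original = 1.118 × 10⁻⁵ × 4.4 × (14200)² = 1.118 × 10⁻⁵ × 4.4 × 201,640,000 ≈ 9,919.1 × g
Target RCF = 0.75 × 9,919.1 ≈ 7,439.3 × g
Your rotor: r = 60 mm / 2 = 30 mm = 3 cm
7,439.3 = 1.118 × 10⁻⁵ × 3 × N²
N² = 7,439.3 / (3.354 × 10⁻⁵) = 221,803,816
N ≈ √221,803,816 ≈ 14,893.1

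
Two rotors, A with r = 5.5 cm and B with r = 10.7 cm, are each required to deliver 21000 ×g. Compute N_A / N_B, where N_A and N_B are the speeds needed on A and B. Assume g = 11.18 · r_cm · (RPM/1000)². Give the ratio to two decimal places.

At fixed RCF, N ∝ 1/√r, so N_A/N_B = √(r_B/r_A) = √(10.7/5.5) = √1.945455 = 1.3948.

1.39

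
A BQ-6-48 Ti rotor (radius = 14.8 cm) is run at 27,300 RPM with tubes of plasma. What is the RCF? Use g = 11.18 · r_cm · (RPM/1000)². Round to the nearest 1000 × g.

RCF = 11.18 × r × (N/1000)²
RCF = 11.18 × 14.8 × (27.3)² = 11.18 × 14.8 × 745.29 ≈ 123,318.7 × g

≈ 123000 x g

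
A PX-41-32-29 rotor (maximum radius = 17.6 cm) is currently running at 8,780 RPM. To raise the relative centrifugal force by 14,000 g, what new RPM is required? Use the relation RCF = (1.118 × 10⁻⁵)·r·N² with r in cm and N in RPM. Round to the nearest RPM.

≈ 12175 RPM

Current RCF = 1.118 × 10⁻⁵ × 17.6 × (8780)² = 1.118 × 10⁻⁵ × 17.6 × 77,088,400 ≈ 15,168.5 × g
Target RCF = 15,168.5 + 14,000 = 29,168.5 × g
N² = 29,168.5 / (19.6768 × 10⁻⁵) = 148,238,027
N ≈ √148,238,027 ≈ 12,175.3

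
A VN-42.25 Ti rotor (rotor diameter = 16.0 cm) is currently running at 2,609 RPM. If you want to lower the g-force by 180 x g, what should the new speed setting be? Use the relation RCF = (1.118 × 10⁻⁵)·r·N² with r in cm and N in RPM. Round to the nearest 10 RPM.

r = 16.0 / 2 = 8 cm
Current RCF = 1.118 × 10⁻⁵ × 8 × (2609)² = 1.118 × 10⁻⁵ × 8 × 6,806,881 ≈ 608.8 × g
Target RCF = 608.8 − 180 = 428.8 × g
N² = 428.8 / (8.944 × 10⁻⁵) = 4,794,275
N ≈ √4,794,275 ≈ 2,189.6

N₂ ≈ 2190 RPM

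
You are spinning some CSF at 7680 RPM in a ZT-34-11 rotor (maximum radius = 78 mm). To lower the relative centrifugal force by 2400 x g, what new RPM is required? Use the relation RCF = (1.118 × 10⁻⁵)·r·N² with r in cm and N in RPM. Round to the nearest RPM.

N₂ ≈ 5609 RPM

r = 78 mm = 7.8 cm
Current RCF = 1.118 × 10⁻⁵ × 7.8 × (7680)² = 1.118 × 10⁻⁵ × 7.8 × 58,982,400 ≈ 5,143.5 × g
Target RCF = 5,143.5 − 2,400 = 2,743.5 × g
N² = 2,743.5 / (8.7204 × 10⁻⁵) = 31,460,713
N ≈ √31,460,713 ≈ 5,609.0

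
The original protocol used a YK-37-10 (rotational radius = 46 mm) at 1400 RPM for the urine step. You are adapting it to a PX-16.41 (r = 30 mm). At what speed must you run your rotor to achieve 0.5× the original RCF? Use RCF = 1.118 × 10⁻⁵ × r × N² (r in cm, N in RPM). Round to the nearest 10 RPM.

≈ 1230 RPM

Original rotor: r = 46 mm = 4.6 cm
RCF_original = 1.118 × 10⁻⁵ × 4.6 × (1400)² = 1.118 × 10⁻⁵ × 4.6 × 1,960,000 ≈ 100.8 × g
Target RCF = 0.5 × 100.8 ≈ 50.4 × g
Your rotor: r = 30 mm = 3.0 cm
50.4 = 1.118 × 10⁻⁵ × 3 × N²
N² = 50.4 / (3.354 × 10⁻⁵) = 1,502,683
N ≈ √1,502,683 ≈ 1,225.8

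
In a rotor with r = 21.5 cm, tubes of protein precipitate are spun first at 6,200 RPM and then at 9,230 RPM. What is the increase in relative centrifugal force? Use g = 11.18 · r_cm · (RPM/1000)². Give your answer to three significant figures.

RCF₁ = 11.18 × 21.5 × (6.2)² = 11.18 × 21.5 × 38.44 ≈ 9,239.8 × g
RCF₂ = 11.18 × 21.5 × (9.23)² = 11.18 × 21.5 × 85.1929 ≈ 20,477.8 × g
Increase = 20,477.8 − 9,239.8 = 11,238

≈ 11200 g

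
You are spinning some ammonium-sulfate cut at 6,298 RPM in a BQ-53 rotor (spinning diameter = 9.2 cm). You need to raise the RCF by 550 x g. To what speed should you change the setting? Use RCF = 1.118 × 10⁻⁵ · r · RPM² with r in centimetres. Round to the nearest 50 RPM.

7100 RPM

r = 9.2 / 2 = 4.6 cm
Current RCF = 1.118 × 10⁻⁵ × 4.6 × (6298)² = 1.118 × 10⁻⁵ × 4.6 × 39,664,804 ≈ 2,039.9 × g
Target RCF = 2,039.9 + 550 = 2,589.9 × g
N² = 2,589.9 / (5.1428 × 10⁻⁵) = 50,359,726
N ≈ √50,359,726 ≈ 7,096.5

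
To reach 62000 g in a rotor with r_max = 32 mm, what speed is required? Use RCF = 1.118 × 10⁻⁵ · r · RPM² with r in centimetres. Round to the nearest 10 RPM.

41630 RPM

r = 32 mm = 3.2 cm
62,000 = 1.118 × 10⁻⁵ × 3.2 × N²
N² = 62,000 / (3.5776 × 10⁻⁵) = 1,733,005,367
N ≈ √1,733,005,367 ≈ 41,629.4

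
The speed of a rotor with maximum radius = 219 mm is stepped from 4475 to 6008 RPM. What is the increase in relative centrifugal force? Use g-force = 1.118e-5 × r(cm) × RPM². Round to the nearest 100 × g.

3900 ×g

r = 219 mm = 21.9 cm
RCF₁ = 1.118 × 10⁻⁵ × 21.9 × (4475)² = 1.118 × 10⁻⁵ × 21.9 × 20,025,625 ≈ 4,903.1 × g
RCF₂ = 1.118 × 10⁻⁵ × 21.9 × (6008)² = 1.118 × 10⁻⁵ × 21.9 × 36,096,064 ≈ 8,837.8 × g
Increase = 8,837.8 − 4,903.1 = 3,934.7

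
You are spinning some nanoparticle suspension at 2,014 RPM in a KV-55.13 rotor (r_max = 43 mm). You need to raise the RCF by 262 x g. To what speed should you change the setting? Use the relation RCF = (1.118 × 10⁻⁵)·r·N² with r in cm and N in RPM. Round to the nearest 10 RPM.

r = 43 mm = 4.3 cm
Current RCF = 1.118 × 10⁻⁵ × 4.3 × (2014)² = 1.118 × 10⁻⁵ × 4.3 × 4,056,196 ≈ 195 × g
Target RCF = 195 + 262 = 457 × g
N² = 457 / (4.8074 × 10⁻⁵) = 9,506,178
N ≈ √9,506,178 ≈ 3,083.2

3080 RPM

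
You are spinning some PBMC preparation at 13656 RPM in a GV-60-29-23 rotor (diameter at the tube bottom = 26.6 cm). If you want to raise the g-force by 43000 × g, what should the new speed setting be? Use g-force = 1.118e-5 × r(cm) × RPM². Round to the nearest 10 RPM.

≈ 21810 RPM

r = 26.6 / 2 = 13.3 cm
Current RCF = 1.118 × 10⁻⁵ × 13.3 × (13656)² = 1.118 × 10⁻⁵ × 13.3 × 186,486,336 ≈ 27,729.4 × g
Target RCF = 27,729.4 + 43,000 = 70,729.4 × g
N² = 70,729.4 / (14.8694 × 10⁻⁵) = 475,670,841
N ≈ √475,670,841 ≈ 21,809.9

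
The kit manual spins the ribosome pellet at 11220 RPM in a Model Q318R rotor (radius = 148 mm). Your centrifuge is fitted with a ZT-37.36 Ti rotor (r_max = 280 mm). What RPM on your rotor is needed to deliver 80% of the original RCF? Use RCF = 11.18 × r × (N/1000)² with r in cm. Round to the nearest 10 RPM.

7300 RPM

Original rotor: r = 148 mm = 14.8 cm
RCF_original = 11.18 × 14.8 × (11.22)² = 11.18 × 14.8 × 125.8884 ≈ 20,830 × g
Target RCF = 0.8 × 20,830 ≈ 16,664 × g
Your rotor: r = 280 mm = 28.0 cm
16,664 = 11.18 × 28 × (N/1000)²
(N/1000)² = 16,664 / 313.04 = 53.23281
N = 1000 × √53.23281 ≈ 7,296.1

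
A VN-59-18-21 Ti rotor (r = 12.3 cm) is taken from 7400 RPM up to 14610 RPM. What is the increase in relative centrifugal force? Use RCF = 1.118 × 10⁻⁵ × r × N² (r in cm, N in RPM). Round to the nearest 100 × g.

≈ 21800 g

RCF₁ = 1.118 × 10⁻⁵ × 12.3 × (7400)² = 1.118 × 10⁻⁵ × 12.3 × 54,760,000 ≈ 7,530.3 × g
RCF₂ = 1.118 × 10⁻⁵ × 12.3 × (14610)² = 1.118 × 10⁻⁵ × 12.3 × 213,452,100 ≈ 29,352.7 × g
Increase = 29,352.7 − 7,530.3 = 21,822.4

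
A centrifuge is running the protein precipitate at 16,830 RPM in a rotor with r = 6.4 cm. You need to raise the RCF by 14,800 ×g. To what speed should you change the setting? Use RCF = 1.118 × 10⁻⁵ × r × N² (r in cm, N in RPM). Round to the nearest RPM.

≈ 22138 RPM

Current RCF = 1.118 × 10⁻⁵ × 6.4 × (16830)² = 1.118 × 10⁻⁵ × 6.4 × 283,248,900 ≈ 20,267 × g
Target RCF = 20,267 + 14,800 = 35,067 × g
N² = 35,067 / (7.1552 × 10⁻⁵) = 490,091,123
N ≈ √490,091,123 ≈ 22,138.0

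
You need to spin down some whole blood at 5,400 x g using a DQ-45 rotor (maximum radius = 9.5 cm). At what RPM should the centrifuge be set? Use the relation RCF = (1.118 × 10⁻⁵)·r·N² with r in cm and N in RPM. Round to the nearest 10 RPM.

7130 RPM

RCF = 1.118 × 10⁻⁵ × r × N²
5,400 = 1.118 × 10⁻⁵ × 9.5 × N²
N² = 5,400 / (10.621 × 10⁻⁵) = 50,842,670
N ≈ √50,842,670 ≈ 7,130.4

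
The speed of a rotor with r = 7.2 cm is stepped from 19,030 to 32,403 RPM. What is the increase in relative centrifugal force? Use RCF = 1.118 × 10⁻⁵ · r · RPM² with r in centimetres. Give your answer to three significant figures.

≈ 55400 × g

RCF₁ = 1.118 × 10⁻⁵ × 7.2 × (19030)² = 1.118 × 10⁻⁵ × 7.2 × 362,140,900 ≈ 29,150.9 × g
RCF₂ = 1.118 × 10⁻⁵ × 7.2 × (32403)² = 1.118 × 10⁻⁵ × 7.2 × 1,049,954,409 ≈ 84,517.1 × g
Increase = 84,517.1 − 29,150.9 = 55,366.2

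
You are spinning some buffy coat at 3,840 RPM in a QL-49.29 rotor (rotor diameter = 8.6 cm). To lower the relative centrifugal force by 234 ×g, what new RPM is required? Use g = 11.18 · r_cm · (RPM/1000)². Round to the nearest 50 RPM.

≈ 3150 RPM

r = 8.6 / 2 = 4.3 cm
Current RCF = 11.18 × 4.3 × (3.84)² = 11.18 × 4.3 × 14.7456 ≈ 708.9 × g
Target RCF = 708.9 − 234 = 474.9 × g
(N/1000)² = 474.9 / 48.074 = 9.878521
N = 1000 × √9.878521 ≈ 3,143.0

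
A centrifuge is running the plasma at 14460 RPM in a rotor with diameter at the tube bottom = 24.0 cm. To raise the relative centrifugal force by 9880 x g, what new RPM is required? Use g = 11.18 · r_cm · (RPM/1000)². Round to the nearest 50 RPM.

≈ 16800 RPM

r = 24.0 / 2 = 12 cm
Current RCF = 11.18 × 12 × (14.46)² = 11.18 × 12 × 209.0916 ≈ 28,051.7 × g
Target RCF = 28,051.7 + 9,880 = 37,931.7 × g
(N/1000)² = 37,931.7 / 134.16 = 282.7348
N = 1000 × √282.7348 ≈ 16,814.7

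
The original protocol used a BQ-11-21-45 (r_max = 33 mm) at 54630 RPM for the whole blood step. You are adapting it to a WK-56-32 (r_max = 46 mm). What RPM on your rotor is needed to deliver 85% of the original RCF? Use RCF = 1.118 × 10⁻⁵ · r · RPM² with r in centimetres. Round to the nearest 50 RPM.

42650 RPM

Original rotor: r = 33 mm = 3.3 cm
RCF_original = 1.118 × 10⁻⁵ × 3.3 × (54630)² = 1.118 × 10⁻⁵ × 3.3 × 2,984,436,900 ≈ 110,107.8 × g
Target RCF = 0.85 × 110,107.8 ≈ 93,591.6 × g
Your rotor: r = 46 mm = 4.6 cm
93,591.6 = 1.118 × 10⁻⁵ × 4.6 × N²
N² = 93,591.6 / (5.1428 × 10⁻⁵) = 1,819,856,887
N ≈ √1,819,856,887 ≈ 42,659.8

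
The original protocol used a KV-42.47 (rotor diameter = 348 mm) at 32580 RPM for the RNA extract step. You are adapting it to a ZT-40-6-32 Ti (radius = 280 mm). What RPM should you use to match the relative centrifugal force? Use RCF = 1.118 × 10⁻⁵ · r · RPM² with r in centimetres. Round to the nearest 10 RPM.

Original rotor: r = 348 mm / 2 = 174 mm = 17.4 cm
RCF_original = 1.118 × 10⁻⁵ × 17.4 × (32580)² = 1.118 × 10⁻⁵ × 17.4 × 1,061,456,400 ≈ 206,487.2 × g
Your rotor: r = 280 mm = 28.0 cm
206,487.2 = 1.118 × 10⁻⁵ × 28 × N²
N² = 206,487.2 / (31.304 × 10⁻⁵) = 659,619,218
N ≈ √659,619,218 ≈ 25,683.1

≈ 25680 RPM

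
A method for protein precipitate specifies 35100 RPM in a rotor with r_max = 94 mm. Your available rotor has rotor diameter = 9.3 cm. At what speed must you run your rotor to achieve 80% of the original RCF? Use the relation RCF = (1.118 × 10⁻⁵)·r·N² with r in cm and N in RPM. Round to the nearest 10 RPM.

Original rotor: r = 94 mm = 9.4 cm
RCF_original = 1.118 × 10⁻⁵ × 9.4 × (35100)² = 1.118 × 10⁻⁵ × 9.4 × 1,232,010,000 ≈ 129,474.4 × g
Target RCF = 0.8 × 129,474.4 ≈ 103,579.5 × g
Your rotor: r = 9.3 / 2 = 4.65 cm
103,579.5 = 1.118 × 10⁻⁵ × 4.65 × N²
N² = 103,579.5 / (5.1987 × 10⁻⁵) = 1,992,411,564
N ≈ √1,992,411,564 ≈ 44,636.4

44640 RPM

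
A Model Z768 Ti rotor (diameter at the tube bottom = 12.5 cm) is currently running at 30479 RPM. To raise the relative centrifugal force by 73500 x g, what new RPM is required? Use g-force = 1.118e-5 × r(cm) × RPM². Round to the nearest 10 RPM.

r = 12.5 / 2 = 6.25 cm
Current RCF = 1.118 × 10⁻⁵ × 6.25 × (30479)² = 1.118 × 10⁻⁵ × 6.25 × 928,969,441 ≈ 64,911.7 × g
Target RCF = 64,911.7 + 73,500 = 138,411.7 × g
N² = 138,411.7 / (6.9875 × 10⁻⁵) = 1,980,847,227
N ≈ √1,980,847,227 ≈ 44,506.7

≈ 44510 RPM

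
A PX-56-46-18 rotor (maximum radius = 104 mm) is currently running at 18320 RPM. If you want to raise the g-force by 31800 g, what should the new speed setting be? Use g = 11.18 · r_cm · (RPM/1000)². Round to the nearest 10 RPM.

r = 104 mm = 10.4 cm
Current RCF = 11.18 × 10.4 × (18.32)² = 11.18 × 10.4 × 335.6224 ≈ 39,023.5 × g
Target RCF = 39,023.5 + 31,800 = 70,823.5 × g
(N/1000)² = 70,823.5 / 116.272 = 609.1191
N = 1000 × √609.1191 ≈ 24,680.3

≈ 24680 RPM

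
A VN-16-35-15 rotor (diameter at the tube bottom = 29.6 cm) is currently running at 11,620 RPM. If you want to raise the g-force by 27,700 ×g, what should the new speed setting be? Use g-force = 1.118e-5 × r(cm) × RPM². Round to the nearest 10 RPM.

r = 29.6 / 2 = 14.8 cm
Current RCF = 1.118 × 10⁻⁵ × 14.8 × (11620)² = 1.118 × 10⁻⁵ × 14.8 × 135,024,400 ≈ 22,341.7 × g
Target RCF = 22,341.7 + 27,700 = 50,041.7 × g
N² = 50,041.7 / (16.5464 × 10⁻⁵) = 302,432,553
N ≈ √302,432,553 ≈ 17,390.6

N₂ ≈ 17390 RPM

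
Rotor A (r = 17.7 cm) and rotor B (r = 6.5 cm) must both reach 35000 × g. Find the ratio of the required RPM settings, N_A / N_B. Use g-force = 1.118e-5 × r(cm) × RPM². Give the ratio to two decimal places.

At fixed RCF, N ∝ 1/√r, so N_A/N_B = √(r_B/r_A) = √(6.5/17.7) = √0.367232 = 0.6060.

0.61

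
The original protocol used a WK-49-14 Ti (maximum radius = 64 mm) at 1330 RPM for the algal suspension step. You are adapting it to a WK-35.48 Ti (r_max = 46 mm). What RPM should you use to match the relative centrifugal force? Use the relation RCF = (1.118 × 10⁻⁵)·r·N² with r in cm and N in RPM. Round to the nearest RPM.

1569 RPM

Original rotor: r = 64 mm = 6.4 cm
RCF_original = 1.118 × 10⁻⁵ × 6.4 × (1330)² = 1.118 × 10⁻⁵ × 6.4 × 1,768,900 ≈ 126.6 × g
Your rotor: r = 46 mm = 4.6 cm
126.6 = 1.118 × 10⁻⁵ × 4.6 × N²
N² = 126.6 / (5.1428 × 10⁻⁵) = 2,461,694
N ≈ √2,461,694 ≈ 1,569.0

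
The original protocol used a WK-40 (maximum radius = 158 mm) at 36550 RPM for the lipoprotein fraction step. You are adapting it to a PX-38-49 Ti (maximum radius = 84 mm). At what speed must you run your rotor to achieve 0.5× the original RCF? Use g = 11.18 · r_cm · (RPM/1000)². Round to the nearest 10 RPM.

≈ 35450 RPM

Original rotor: r = 158 mm = 15.8 cm
RCF = 11.18 × r × (N/1000)²
RCF_original = 11.18 × 15.8 × (36.55)² = 11.18 × 15.8 × 1,335.9025 ≈ 235,979.2 × g
Target RCF = 0.5 × 235,979.2 ≈ 117,989.6 × g
Your rotor: r = 84 mm = 8.4 cm
117,989.6 = 11.18 × 8.4 × (N/1000)²
(N/1000)² = 117,989.6 / 93.912 = 1256.385
N = 1000 × √1256.385 ≈ 35,445.5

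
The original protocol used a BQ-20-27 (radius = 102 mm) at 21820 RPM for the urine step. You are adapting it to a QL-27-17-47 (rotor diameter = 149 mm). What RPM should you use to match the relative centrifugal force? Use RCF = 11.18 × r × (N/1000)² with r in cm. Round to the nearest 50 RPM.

Original rotor: r = 102 mm = 10.2 cm
RCF_original = 11.18 × 10.2 × (21.82)² = 11.18 × 10.2 × 476.1124 ≈ 54,294 × g
Your rotor: r = 149 mm / 2 = 74.5 mm = 7.45 cm
54,294 = 11.18 × 7.45 × (N/1000)²
(N/1000)² = 54,294 / 83.291 = 651.8591
N = 1000 × √651.8591 ≈ 25,531.5

≈ 25550 RPM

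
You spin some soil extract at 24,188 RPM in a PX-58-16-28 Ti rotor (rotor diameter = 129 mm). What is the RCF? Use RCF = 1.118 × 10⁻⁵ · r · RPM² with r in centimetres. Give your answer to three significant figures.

RCF ≈ 42200 ×g

r = 129 mm / 2 = 64.5 mm = 6.45 cm
RCF = 1.118 × 10⁻⁵ × 6.45 × (24188)² = 1.118 × 10⁻⁵ × 6.45 × 585,059,344 ≈ 42,189.2 × g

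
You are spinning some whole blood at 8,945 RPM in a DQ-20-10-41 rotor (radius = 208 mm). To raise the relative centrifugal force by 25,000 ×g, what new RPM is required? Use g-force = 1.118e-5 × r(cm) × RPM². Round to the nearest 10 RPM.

≈ 13690 RPM

r = 208 mm = 20.8 cm
Current RCF = 1.118 × 10⁻⁵ × 20.8 × (8945)² = 1.118 × 10⁻⁵ × 20.8 × 80,013,025 ≈ 18,606.5 × g
Target RCF = 18,606.5 + 25,000 = 43,606.5 × g
N² = 43,606.5 / (23.2544 × 10⁻⁵) = 187,519,351
N ≈ √187,519,351 ≈ 13,693.8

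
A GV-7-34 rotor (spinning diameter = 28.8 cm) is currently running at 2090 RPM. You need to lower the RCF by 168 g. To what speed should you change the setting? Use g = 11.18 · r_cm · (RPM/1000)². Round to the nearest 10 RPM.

r = 28.8 / 2 = 14.4 cm
Current RCF = 11.18 × 14.4 × (2.09)² = 11.18 × 14.4 × 4.3681 ≈ 703.2 × g
Target RCF = 703.2 − 168 = 535.2 × g
(N/1000)² = 535.2 / 160.992 = 3.324389
N = 1000 × √3.324389 ≈ 1,823.3

1820 RPM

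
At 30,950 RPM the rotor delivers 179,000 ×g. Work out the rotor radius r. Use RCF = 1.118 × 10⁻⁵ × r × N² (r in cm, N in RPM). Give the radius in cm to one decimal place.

RCF = 1.118 × 10⁻⁵ × r × N²
179000 = 1.118 × 10⁻⁵ × r × (30950)²
r = 179000 / (1.118 × 10⁻⁵ × 957,902,500) = 179000 / 10709.35 ≈ 16.714 cm

r ≈ 16.7 cm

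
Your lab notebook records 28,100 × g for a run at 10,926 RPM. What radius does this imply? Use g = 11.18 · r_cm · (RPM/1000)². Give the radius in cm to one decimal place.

21.1 cm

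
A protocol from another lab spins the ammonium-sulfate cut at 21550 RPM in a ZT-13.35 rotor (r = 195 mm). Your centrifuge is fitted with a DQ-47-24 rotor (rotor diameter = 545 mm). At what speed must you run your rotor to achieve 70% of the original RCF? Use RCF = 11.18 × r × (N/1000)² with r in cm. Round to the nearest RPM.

Original rotor: r = 195 mm = 19.5 cm
RCF_original = 11.18 × 19.5 × (21.55)² = 11.18 × 19.5 × 464.4025 ≈ 101,244.4 × g
Target RCF = 0.7 × 101,244.4 ≈ 70,871.1 × g
Your rotor: r = 545 mm / 2 = 272.5 mm = 27.25 cm
70,871.1 = 11.18 × 27.25 × (N/1000)²
(N/1000)² = 70,871.1 / 304.655 = 232.6274
N = 1000 × √232.6274 ≈ 15,252.1

15252 RPM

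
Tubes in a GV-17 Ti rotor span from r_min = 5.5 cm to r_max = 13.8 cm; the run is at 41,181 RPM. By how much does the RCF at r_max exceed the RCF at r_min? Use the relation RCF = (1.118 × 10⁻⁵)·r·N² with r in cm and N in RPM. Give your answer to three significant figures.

157000 x g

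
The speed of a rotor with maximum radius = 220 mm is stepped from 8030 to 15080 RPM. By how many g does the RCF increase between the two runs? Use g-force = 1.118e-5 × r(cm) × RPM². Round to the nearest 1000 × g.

40000 g

r = 220 mm = 22.0 cm
RCF₁ = 1.118 × 10⁻⁵ × 22 × (8030)² = 1.118 × 10⁻⁵ × 22 × 64,480,900 ≈ 15,859.7 × g
RCF₂ = 1.118 × 10⁻⁵ × 22 × (15080)² = 1.118 × 10⁻⁵ × 22 × 227,406,400 ≈ 55,932.9 × g
Increase = 55,932.9 − 15,859.7 = 40,073.2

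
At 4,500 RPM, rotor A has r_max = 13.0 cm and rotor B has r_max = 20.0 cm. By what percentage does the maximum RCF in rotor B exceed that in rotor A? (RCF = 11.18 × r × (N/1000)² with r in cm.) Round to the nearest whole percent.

54%

At equal RPM, RCF scales linearly with r: ratio = 20.0 / 13.0 = 1.5385.
So rotor B delivers 53.8% more g-force.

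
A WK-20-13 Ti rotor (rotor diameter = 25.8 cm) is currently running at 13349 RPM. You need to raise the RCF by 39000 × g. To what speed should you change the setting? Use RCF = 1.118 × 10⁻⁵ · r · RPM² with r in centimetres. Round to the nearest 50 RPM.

r = 25.8 / 2 = 12.9 cm
Current RCF = 1.118 × 10⁻⁵ × 12.9 × (13349)² = 1.118 × 10⁻⁵ × 12.9 × 178,195,801 ≈ 25,699.8 × g
Target RCF = 25,699.8 + 39,000 = 64,699.8 × g
N² = 64,699.8 / (14.4222 × 10⁻⁵) = 448,612,556
N ≈ √448,612,556 ≈ 21,180.5

21200 RPM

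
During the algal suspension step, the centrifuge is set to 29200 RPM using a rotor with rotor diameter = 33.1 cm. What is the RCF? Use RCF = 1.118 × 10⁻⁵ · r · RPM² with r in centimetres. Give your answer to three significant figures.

RCF ≈ 158000 g

r = 33.1 / 2 = 16.55 cm
RCF = 1.118 × 10⁻⁵ × 16.55 × (29200)² = 1.118 × 10⁻⁵ × 16.55 × 852,640,000 ≈ 157,763.1 × g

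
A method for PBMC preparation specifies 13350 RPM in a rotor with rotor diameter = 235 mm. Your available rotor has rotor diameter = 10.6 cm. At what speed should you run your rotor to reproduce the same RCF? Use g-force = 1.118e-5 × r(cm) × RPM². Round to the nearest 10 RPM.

19880 RPM

Original rotor: r = 235 mm / 2 = 117.5 mm = 11.75 cm
RCF_original = 1.118 × 10⁻⁵ × 11.75 × (13350)² = 1.118 × 10⁻⁵ × 11.75 × 178,222,500 ≈ 23,412.2 × g
Your rotor: r = 10.6 / 2 = 5.3 cm
23,412.2 = 1.118 × 10⁻⁵ × 5.3 × N²
N² = 23,412.2 / (5.9254 × 10⁻⁵) = 395,115,942
N ≈ √395,115,942 ≈ 19,877.5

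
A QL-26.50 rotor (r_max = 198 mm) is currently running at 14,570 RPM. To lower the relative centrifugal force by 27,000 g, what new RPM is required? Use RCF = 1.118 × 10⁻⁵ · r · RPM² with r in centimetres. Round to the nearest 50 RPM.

r = 198 mm = 19.8 cm
Current RCF = 1.118 × 10⁻⁵ × 19.8 × (14570)² = 1.118 × 10⁻⁵ × 19.8 × 212,284,900 ≈ 46,992.2 × g
Target RCF = 46,992.2 − 27,000 = 19,992.2 × g
N² = 19,992.2 / (22.1364 × 10⁻⁵) = 90,313,691
N ≈ √90,313,691 ≈ 9,503.4

N₂ ≈ 9500 RPM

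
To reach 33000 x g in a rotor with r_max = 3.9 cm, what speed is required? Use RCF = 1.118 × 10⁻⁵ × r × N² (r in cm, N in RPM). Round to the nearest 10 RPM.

RCF = 1.118 × 10⁻⁵ × r × N²
33,000 = 1.118 × 10⁻⁵ × 3.9 × N²
N² = 33,000 / (4.3602 × 10⁻⁵) = 756,846,016
N ≈ √756,846,016 ≈ 27,510.8

27510 RPM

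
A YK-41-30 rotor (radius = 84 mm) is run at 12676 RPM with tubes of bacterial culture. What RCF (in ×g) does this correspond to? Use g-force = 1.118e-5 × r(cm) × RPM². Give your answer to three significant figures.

r = 84 mm = 8.4 cm
RCF = 1.118 × 10⁻⁵ × r × N²
RCF = 1.118 × 10⁻⁵ × 8.4 × (12676)² = 1.118 × 10⁻⁵ × 8.4 × 160,680,976 ≈ 15,089.9 × g

RCF ≈ 15100 ×g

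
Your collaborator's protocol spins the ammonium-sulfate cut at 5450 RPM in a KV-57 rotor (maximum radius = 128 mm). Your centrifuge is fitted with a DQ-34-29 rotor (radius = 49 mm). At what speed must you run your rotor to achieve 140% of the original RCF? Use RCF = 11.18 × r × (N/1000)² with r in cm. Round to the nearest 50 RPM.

10400 RPM

Original rotor: r = 128 mm = 12.8 cm
RCF = 11.18 × r × (N/1000)²
RCF_original = 11.18 × 12.8 × (5.45)² = 11.18 × 12.8 × 29.7025 ≈ 4,250.5 × g
Target RCF = 1.4 × 4,250.5 ≈ 5,950.7 × g
Your rotor: r = 49 mm = 4.9 cm
5,950.7 = 11.18 × 4.9 × (N/1000)²
(N/1000)² = 5,950.7 / 54.782 = 108.6251
N = 1000 × √108.6251 ≈ 10,422.3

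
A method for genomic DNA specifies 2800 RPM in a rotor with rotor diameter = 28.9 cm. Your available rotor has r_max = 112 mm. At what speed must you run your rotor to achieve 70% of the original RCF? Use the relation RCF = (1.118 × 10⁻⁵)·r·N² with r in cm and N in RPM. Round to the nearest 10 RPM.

Original rotor: r = 28.9 / 2 = 14.45 cm
RCF_original = 1.118 × 10⁻⁵ × 14.45 × (2800)² = 1.118 × 10⁻⁵ × 14.45 × 7,840,000 ≈ 1,266.6 × g
Target RCF = 0.7 × 1,266.6 ≈ 886.6 × g
Your rotor: r = 112 mm = 11.2 cm
886.6 = 1.118 × 10⁻⁵ × 11.2 × N²
N² = 886.6 / (12.5216 × 10⁻⁵) = 7,080,565
N ≈ √7,080,565 ≈ 2,660.9

≈ 2660 RPM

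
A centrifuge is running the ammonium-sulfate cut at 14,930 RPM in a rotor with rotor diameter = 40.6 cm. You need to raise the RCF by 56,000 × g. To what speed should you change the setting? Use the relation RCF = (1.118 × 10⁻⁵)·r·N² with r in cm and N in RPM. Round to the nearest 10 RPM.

21670 RPM

r = 40.6 / 2 = 20.3 cm
Current RCF = 1.118 × 10⁻⁵ × 20.3 × (14930)² = 1.118 × 10⁻⁵ × 20.3 × 222,904,900 ≈ 50,589.2 × g
Target RCF = 50,589.2 + 56,000 = 106,589.2 × g
N² = 106,589.2 / (22.6954 × 10⁻⁵) = 469,651,119
N ≈ √469,651,119 ≈ 21,671.4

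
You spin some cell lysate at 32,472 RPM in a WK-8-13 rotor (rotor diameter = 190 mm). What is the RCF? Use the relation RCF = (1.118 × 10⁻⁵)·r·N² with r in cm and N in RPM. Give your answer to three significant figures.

112000 × g

r = 190 mm / 2 = 95 mm = 9.5 cm
RCF = 1.118 × 10⁻⁵ × 9.5 × (32472)² = 1.118 × 10⁻⁵ × 9.5 × 1,054,430,784 ≈ 111,991.1 × g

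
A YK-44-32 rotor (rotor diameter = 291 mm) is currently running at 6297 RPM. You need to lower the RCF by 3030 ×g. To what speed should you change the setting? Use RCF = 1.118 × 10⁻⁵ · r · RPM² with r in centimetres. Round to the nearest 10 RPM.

≈ 4590 RPM

r = 291 mm / 2 = 145.5 mm = 14.55 cm
Current RCF = 1.118 × 10⁻⁵ × 14.55 × (6297)² = 1.118 × 10⁻⁵ × 14.55 × 39,652,209 ≈ 6,450.2 × g
Target RCF = 6,450.2 − 3,030 = 3,420.2 × g
N² = 3,420.2 / (16.2669 × 10⁻⁵) = 21,025,518
N ≈ √21,025,518 ≈ 4,585.4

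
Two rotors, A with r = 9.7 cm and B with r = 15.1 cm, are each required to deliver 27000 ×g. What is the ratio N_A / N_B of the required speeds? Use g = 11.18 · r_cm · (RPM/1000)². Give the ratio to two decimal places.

At fixed RCF, N ∝ 1/√r, so N_A/N_B = √(r_B/r_A) = √(15.1/9.7) = √1.556701 = 1.2477.

1.25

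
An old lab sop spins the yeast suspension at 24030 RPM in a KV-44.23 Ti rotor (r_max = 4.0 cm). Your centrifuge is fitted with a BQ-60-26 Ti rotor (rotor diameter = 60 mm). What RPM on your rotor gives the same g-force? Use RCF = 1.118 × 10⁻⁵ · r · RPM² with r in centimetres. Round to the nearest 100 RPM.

RCF = 1.118 × 10⁻⁵ × r × N²
RCF_original = 1.118 × 10⁻⁵ × 4 × (24030)² = 1.118 × 10⁻⁵ × 4 × 577,440,900 ≈ 25,823.2 × g
Your rotor: r = 60 mm / 2 = 30 mm = 3 cm
25,823.2 = 1.118 × 10⁻⁵ × 3 × N²
N² = 25,823.2 / (3.354 × 10⁻⁵) = 769,922,481
N ≈ √769,922,481 ≈ 27,747.5

≈ 27700 RPM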